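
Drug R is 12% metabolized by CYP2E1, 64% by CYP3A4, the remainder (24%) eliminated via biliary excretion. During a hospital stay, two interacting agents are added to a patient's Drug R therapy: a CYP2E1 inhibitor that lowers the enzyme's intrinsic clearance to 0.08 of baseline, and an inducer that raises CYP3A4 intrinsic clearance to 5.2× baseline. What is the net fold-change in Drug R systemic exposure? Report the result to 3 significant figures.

The CYP2E1 pathway (12% of clearance) falls to 0.08× activity: 0.12 × 0.08 = 0.0096.
The CYP3A4 pathway (64% of clearance) increases to 5.2× activity: 0.64 × 5.2 = 3.328.
Non-CYP routes (24%) are unchanged.
Relative clearance = 0.0096 + 3.328 + 0.24 = 3.5776.
Net systemic exposure ratio = 1 / 3.5776 = 0.280.

0.280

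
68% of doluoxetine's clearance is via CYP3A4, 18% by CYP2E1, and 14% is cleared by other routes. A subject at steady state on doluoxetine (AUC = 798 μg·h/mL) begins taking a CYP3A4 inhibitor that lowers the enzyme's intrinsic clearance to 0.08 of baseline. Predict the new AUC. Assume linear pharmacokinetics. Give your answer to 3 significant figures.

The CYP3A4 pathway (68% of clearance) is reduced to 0.08× activity: 0.68 × 0.08 = 0.0544.
CYP2E1 (18%) and the residual 14% are unaffected.
CL_new/CL_old = 0.0544 + 0.18 + 0.14 = 0.3744.
AUC ∝ 1/CL, so new value = 798 / 0.3744 = 2.13 × 10³ μg·h/mL.

2.13 × 10³ μg·h/mL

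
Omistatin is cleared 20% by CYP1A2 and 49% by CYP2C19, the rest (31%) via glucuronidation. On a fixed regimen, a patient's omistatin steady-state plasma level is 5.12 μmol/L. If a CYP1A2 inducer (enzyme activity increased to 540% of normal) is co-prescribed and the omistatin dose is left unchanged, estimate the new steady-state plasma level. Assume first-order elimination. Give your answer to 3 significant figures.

The CYP1A2 pathway (20% of clearance) increases to 5.4× activity: 0.2 × 5.4 = 1.08.
CYP2C19 (49%) and the residual 31% are unaffected.
CL_new/CL_old = 1.08 + 0.49 + 0.31 = 1.88.
With dosing unchanged, steady-state plasma level scales as 1/CL: 5.12 / 1.88 = 2.72 μmol/L.

2.72 μmol/L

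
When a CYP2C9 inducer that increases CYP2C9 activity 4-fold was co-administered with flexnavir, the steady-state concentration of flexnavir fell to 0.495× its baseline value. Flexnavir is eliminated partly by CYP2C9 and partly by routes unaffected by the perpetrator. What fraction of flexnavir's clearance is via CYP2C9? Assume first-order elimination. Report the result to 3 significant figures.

0.340

Let x = fm,CYP2C9. Because steady-state concentration ∝ 1/CL, relative clearance rose to 1/0.495 = 2.02.
Setting x·4 + (1 − x) = 2.02 and solving: x = (2.02 − 1)/(4 − 1) = 0.340.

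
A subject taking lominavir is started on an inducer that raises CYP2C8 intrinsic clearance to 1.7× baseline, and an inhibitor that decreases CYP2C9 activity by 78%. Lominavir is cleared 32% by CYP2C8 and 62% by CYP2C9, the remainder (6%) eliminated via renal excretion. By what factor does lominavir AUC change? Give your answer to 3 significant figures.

The CYP2C8 pathway (32% of clearance) rises to 1.7× activity: 0.32 × 1.7 = 0.544.
The CYP2C9 pathway (62% of clearance) is reduced to 0.22× activity: 0.62 × 0.22 = 0.1364.
The remaining 6% of clearance is unaffected.
CL_new/CL_old = 0.544 + 0.1364 + 0.06 = 0.7404.
Net AUC ratio = 1 / 0.7404 = 1.35.

1.35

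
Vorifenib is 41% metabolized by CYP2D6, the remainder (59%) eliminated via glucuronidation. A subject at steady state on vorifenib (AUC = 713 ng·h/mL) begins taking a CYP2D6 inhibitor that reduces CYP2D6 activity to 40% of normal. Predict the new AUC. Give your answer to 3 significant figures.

The CYP2D6 pathway (41% of clearance) is reduced to 0.4× activity: 0.41 × 0.4 = 0.164.
Non-CYP routes (59%) are unchanged.
New clearance relative to baseline: 0.164 + 0.59 = 0.754.
New AUC = baseline ÷ relative clearance = 713 / 0.754 = 946 ng·h/mL.

946 ng·h/mL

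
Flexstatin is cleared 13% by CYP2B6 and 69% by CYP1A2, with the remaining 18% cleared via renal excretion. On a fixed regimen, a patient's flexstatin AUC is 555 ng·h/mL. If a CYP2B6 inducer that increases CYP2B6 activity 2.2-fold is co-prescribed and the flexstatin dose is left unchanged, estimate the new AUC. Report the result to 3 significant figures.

480 ng·h/mL

The CYP2B6 pathway (13% of clearance) is boosted to 2.2× activity: 0.13 × 2.2 = 0.286.
CYP1A2 (69%) and the residual 18% are unaffected.
Relative clearance = 0.286 + 0.69 + 0.18 = 1.156.
New AUC = baseline ÷ relative clearance = 555 / 1.156 = 480 ng·h/mL.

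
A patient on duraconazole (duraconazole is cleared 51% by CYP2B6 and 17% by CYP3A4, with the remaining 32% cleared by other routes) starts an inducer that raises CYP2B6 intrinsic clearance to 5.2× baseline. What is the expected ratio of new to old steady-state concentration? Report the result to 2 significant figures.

The CYP2B6 pathway (51% of clearance) is boosted to 5.2× activity: 0.51 × 5.2 = 2.652.
CYP3A4 (17%) and the residual 32% are unaffected.
CL_new/CL_old = 2.652 + 0.17 + 0.32 = 3.142.
Steady-state concentration is inversely proportional to clearance, so the fold-change is 1 / 3.142 = 0.32.

0.32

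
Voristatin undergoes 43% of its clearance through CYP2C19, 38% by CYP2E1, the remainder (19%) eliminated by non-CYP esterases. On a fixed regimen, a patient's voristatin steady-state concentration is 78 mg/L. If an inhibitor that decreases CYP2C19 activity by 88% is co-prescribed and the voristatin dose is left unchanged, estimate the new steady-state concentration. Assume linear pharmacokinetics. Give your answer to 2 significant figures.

1.3 × 10² mg/L

The CYP2C19 pathway (43% of clearance) drops to 0.12× activity: 0.43 × 0.12 = 0.0516.
CYP2E1 (38%) and the residual 19% are unaffected.
New clearance relative to baseline: 0.0516 + 0.38 + 0.19 = 0.6216.
New steady-state concentration = baseline ÷ relative clearance = 78 / 0.6216 = 1.3 × 10² mg/L.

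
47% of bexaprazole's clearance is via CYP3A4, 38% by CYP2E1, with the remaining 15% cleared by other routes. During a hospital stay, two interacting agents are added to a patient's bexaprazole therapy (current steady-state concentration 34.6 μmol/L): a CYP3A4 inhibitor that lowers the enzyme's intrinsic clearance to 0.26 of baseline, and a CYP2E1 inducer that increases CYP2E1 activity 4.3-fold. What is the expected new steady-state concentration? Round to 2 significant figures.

The CYP3A4 pathway (47% of clearance) drops to 0.26× activity: 0.47 × 0.26 = 0.1222.
The CYP2E1 pathway (38% of clearance) rises to 4.3× activity: 0.38 × 4.3 = 1.634.
The remaining 15% of clearance is unaffected.
CL_new/CL_old = 0.1222 + 1.634 + 0.15 = 1.9062.
Steady-state concentration ∝ 1/CL: new value = 34.6 / 1.9062 = 18 μmol/L.

18 μmol/L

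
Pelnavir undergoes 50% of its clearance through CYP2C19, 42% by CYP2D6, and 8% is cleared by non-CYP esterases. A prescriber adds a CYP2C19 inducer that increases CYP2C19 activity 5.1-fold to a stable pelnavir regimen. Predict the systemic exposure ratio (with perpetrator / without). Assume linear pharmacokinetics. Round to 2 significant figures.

CYP2C19: 0.5 × 5.1 = 2.55
CYP2D6: 0.42 (unchanged)
Other: 0.08 (unchanged)
CL_new/CL_old = 2.55 + 0.42 + 0.08 = 3.05.
Since systemic exposure ∝ 1/CL, the ratio is 1 / 3.05 = 0.33.

0.33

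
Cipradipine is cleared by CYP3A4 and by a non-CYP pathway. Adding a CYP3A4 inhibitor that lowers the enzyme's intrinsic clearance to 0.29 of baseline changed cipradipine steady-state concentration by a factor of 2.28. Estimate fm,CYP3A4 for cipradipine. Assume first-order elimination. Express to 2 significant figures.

Call the CYP3A4 fraction fm. After the interaction, CL_new/CL_old = fm × 0.29 + (1 − fm).
Steady-state concentration ratio = 1 / (new CL fraction), so new CL fraction = 1 / 2.28 = 0.4386.
fm × 0.29 + 1 − fm = 0.4386  ⇒  fm × (0.29 − 1) = −0.5614  ⇒  fm = 0.79.

0.79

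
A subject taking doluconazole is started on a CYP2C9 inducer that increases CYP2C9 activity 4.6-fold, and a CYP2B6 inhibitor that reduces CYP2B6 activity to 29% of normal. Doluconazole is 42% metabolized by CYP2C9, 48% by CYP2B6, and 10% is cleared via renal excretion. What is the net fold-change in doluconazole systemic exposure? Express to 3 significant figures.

The CYP2C9 pathway (42% of clearance) increases to 4.6× activity: 0.42 × 4.6 = 1.932.
The CYP2B6 pathway (48% of clearance) falls to 0.29× activity: 0.48 × 0.29 = 0.1392.
Non-CYP routes (10%) are unchanged.
New clearance relative to baseline: 1.932 + 0.1392 + 0.1 = 2.1712.
Systemic exposure ∝ 1/CL: fold-change = 1 / 2.1712 = 0.461.

0.461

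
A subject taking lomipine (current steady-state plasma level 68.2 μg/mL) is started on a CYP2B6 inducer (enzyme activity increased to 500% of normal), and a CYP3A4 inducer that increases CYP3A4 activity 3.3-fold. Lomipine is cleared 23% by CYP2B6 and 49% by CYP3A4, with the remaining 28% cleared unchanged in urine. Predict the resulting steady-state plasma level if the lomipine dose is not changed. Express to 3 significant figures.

The CYP2B6 pathway (23% of clearance) rises to 5× activity: 0.23 × 5 = 1.15.
The CYP3A4 pathway (49% of clearance) rises to 3.3× activity: 0.49 × 3.3 = 1.617.
The remaining 28% of clearance is unaffected.
Relative clearance = 1.15 + 1.617 + 0.28 = 3.047.
New steady-state plasma level = 68.2 / 3.047 = 22.4 μg/mL (concentration scales inversely with clearance).

22.4 μg/mL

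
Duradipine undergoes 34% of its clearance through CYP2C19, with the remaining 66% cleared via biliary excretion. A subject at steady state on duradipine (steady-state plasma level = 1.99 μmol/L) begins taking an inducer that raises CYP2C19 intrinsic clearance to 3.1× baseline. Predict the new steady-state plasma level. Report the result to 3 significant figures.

1.16 μmol/L

The CYP2C19 pathway (34% of clearance) is boosted to 3.1× activity: 0.34 × 3.1 = 1.054.
Non-CYP routes (66%) are unchanged.
Relative clearance = 1.054 + 0.66 = 1.714.
New steady-state plasma level = baseline ÷ relative clearance = 1.99 / 1.714 = 1.16 μmol/L.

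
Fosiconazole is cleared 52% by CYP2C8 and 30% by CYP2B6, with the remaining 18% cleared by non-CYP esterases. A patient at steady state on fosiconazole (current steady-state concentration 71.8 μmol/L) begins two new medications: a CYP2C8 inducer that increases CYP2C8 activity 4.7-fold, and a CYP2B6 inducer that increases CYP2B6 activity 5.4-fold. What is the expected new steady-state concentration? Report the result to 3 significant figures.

16.9 μmol/L

CYP2C8: 0.52 × 4.7 = 2.444
CYP2B6: 0.3 × 5.4 = 1.62
Other: 0.18 (unchanged)
New clearance relative to baseline: 2.444 + 1.62 + 0.18 = 4.244.
Dividing the baseline by the relative clearance: 71.8 / 4.244 = 16.9 μmol/L.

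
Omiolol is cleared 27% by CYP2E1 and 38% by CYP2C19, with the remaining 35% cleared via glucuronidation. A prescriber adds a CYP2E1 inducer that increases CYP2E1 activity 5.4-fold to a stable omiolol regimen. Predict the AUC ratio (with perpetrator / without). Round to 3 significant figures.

0.457

The CYP2E1 pathway (27% of clearance) increases to 5.4× activity: 0.27 × 5.4 = 1.458.
CYP2C19 (38%) and the residual 35% are unaffected.
Relative clearance = 1.458 + 0.38 + 0.35 = 2.188.
AUC ratio = CL_old/CL_new = 1 / 2.188 = 0.457.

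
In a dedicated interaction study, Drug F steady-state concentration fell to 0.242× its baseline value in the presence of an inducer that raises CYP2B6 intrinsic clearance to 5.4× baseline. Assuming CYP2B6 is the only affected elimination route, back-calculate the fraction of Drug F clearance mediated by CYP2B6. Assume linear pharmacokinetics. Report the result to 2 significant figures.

CL'/CL = 1 / 0.242 = 4.132
5.4·fm + (1 − fm) = 4.132
fm = (4.132 − 1) / (5.4 − 1) = 0.71

0.71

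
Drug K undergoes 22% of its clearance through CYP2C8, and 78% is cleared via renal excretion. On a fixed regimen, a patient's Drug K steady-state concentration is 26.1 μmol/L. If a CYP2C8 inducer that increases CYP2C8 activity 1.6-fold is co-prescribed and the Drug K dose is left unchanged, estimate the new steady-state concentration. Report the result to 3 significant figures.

The CYP2C8 pathway (22% of clearance) is boosted to 1.6× activity: 0.22 × 1.6 = 0.352.
Non-CYP routes (78%) are unchanged.
Relative clearance = 0.352 + 0.78 = 1.132.
Steady-state concentration ∝ 1/CL, so new value = 26.1 / 1.132 = 23.1 μmol/L.

23.1 μmol/L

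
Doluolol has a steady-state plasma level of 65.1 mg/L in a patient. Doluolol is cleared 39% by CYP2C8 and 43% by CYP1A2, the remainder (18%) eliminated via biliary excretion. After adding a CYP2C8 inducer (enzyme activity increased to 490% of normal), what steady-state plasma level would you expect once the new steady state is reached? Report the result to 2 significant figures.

26 mg/L

CYP2C8: 0.39 × 4.9 = 1.911
CYP1A2: 0.43 (unchanged)
Other: 0.18 (unchanged)
New clearance relative to baseline: 1.911 + 0.43 + 0.18 = 2.521.
With dosing unchanged, steady-state plasma level scales as 1/CL: 65.1 / 2.521 = 26 mg/L.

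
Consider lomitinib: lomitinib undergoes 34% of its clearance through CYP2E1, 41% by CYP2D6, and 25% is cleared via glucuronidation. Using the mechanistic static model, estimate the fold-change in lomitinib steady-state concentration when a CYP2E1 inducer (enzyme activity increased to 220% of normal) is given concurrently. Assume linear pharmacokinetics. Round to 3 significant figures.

The CYP2E1 pathway (34% of clearance) is boosted to 2.2× activity: 0.34 × 2.2 = 0.748.
CYP2D6 (41%) and the residual 25% are unaffected.
New clearance relative to baseline: 0.748 + 0.41 + 0.25 = 1.408.
Steady-state concentration ratio = CL_old/CL_new = 1 / 1.408 = 0.710.

0.710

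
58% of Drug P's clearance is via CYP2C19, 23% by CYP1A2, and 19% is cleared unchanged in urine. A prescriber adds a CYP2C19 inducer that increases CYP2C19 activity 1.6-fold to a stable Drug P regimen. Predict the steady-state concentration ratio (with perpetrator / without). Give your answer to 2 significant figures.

0.74

The CYP2C19 pathway (58% of clearance) is boosted to 1.6× activity: 0.58 × 1.6 = 0.928.
CYP1A2 (23%) and the residual 19% are unaffected.
New clearance relative to baseline: 0.928 + 0.23 + 0.19 = 1.348.
Since steady-state concentration ∝ 1/CL, the ratio is 1 / 1.348 = 0.74.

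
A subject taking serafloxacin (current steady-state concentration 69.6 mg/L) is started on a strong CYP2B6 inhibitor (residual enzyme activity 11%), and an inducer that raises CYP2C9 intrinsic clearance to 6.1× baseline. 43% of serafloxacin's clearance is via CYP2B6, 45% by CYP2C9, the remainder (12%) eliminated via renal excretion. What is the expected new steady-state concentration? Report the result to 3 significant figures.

23.9 mg/L

The CYP2B6 pathway (43% of clearance) falls to 0.11× activity: 0.43 × 0.11 = 0.0473.
The CYP2C9 pathway (45% of clearance) rises to 6.1× activity: 0.45 × 6.1 = 2.745.
The remaining 12% of clearance is unaffected.
CL_new/CL_old = 0.0473 + 2.745 + 0.12 = 2.9123.
Steady-state concentration ∝ 1/CL: new value = 69.6 / 2.9123 = 23.9 mg/L.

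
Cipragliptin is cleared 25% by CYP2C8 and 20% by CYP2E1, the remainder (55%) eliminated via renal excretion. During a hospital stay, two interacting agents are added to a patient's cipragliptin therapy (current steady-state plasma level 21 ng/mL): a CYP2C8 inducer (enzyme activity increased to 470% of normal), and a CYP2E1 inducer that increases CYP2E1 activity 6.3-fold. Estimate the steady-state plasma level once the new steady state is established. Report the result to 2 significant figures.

7.0 ng/mL

The CYP2C8 pathway (25% of clearance) increases to 4.7× activity: 0.25 × 4.7 = 1.175.
The CYP2E1 pathway (20% of clearance) increases to 6.3× activity: 0.2 × 6.3 = 1.26.
The remaining 55% of clearance is unaffected.
Relative clearance = 1.175 + 1.26 + 0.55 = 2.985.
New steady-state plasma level = 21 / 2.985 = 7.0 ng/mL (concentration scales inversely with clearance).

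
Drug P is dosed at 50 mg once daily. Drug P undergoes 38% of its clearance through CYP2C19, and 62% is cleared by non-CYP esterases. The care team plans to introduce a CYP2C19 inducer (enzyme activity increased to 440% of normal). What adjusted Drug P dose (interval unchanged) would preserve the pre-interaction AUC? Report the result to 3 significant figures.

The CYP2C19 pathway (38% of clearance) is boosted to 4.4× activity: 0.38 × 4.4 = 1.672.
The remaining 62% of clearance is unaffected.
Relative clearance = 1.672 + 0.62 = 2.292.
Exposure is unchanged when dose changes in proportion to clearance. New dose = 50 mg × 2.292 = 115 mg.

115 mg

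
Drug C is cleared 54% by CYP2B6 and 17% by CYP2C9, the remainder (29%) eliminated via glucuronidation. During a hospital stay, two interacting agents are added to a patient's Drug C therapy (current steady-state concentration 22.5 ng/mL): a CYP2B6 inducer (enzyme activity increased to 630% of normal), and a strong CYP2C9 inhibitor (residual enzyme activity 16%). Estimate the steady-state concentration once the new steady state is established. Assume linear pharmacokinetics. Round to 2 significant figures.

6.0 ng/mL

The CYP2B6 pathway (54% of clearance) increases to 6.3× activity: 0.54 × 6.3 = 3.402.
The CYP2C9 pathway (17% of clearance) is reduced to 0.16× activity: 0.17 × 0.16 = 0.0272.
The remaining 29% of clearance is unaffected.
Relative clearance = 3.402 + 0.0272 + 0.29 = 3.7192.
Dividing the baseline by the relative clearance: 22.5 / 3.7192 = 6.0 ng/mL.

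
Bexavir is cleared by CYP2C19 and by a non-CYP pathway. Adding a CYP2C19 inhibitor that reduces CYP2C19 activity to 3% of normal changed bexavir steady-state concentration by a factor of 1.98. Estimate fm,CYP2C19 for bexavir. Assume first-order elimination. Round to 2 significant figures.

0.51

Call the CYP2C19 fraction fm. After the interaction, CL_new/CL_old = fm × 0.03 + (1 − fm).
Steady-state concentration ratio = 1 / (new CL fraction), so new CL fraction = 1 / 1.98 = 0.5051.
fm × 0.03 + 1 − fm = 0.5051  ⇒  fm × (0.03 − 1) = −0.4949  ⇒  fm = 0.51.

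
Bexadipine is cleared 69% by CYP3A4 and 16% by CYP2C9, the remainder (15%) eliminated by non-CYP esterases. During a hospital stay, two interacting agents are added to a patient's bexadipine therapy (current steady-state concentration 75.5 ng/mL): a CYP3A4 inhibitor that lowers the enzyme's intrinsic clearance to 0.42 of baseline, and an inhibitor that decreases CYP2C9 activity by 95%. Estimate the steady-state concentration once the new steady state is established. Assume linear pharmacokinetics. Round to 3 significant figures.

The CYP3A4 pathway (69% of clearance) is reduced to 0.42× activity: 0.69 × 0.42 = 0.2898.
The CYP2C9 pathway (16% of clearance) drops to 0.05× activity: 0.16 × 0.05 = 0.008.
Non-CYP routes (15%) are unchanged.
CL_new/CL_old = 0.2898 + 0.008 + 0.15 = 0.4478.
New steady-state concentration = 75.5 / 0.4478 = 169 ng/mL (concentration scales inversely with clearance).

169 ng/mL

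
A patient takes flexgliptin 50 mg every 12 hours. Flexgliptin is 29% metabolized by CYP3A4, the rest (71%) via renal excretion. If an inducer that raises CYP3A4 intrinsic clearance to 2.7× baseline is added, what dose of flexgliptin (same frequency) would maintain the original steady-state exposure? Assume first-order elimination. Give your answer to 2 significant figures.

CYP3A4: 0.29 × 2.7 = 0.783
Other: 0.71 (unchanged)
CL_new/CL_old = 0.783 + 0.71 = 1.493.
Css,avg = (dose rate)/CL, so holding Css fixed requires dose ∝ CL: 50 × 1.493 = 75 mg.

75 mg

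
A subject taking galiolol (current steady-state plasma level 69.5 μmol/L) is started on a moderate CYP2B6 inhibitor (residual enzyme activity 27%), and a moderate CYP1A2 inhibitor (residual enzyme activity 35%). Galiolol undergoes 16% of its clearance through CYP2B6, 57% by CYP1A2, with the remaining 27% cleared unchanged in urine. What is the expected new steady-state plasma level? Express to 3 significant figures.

136 μmol/L

The CYP2B6 pathway (16% of clearance) falls to 0.27× activity: 0.16 × 0.27 = 0.0432.
The CYP1A2 pathway (57% of clearance) is reduced to 0.35× activity: 0.57 × 0.35 = 0.1995.
The remaining 27% of clearance is unaffected.
New clearance relative to baseline: 0.0432 + 0.1995 + 0.27 = 0.5127.
New steady-state plasma level = 69.5 / 0.5127 = 136 μmol/L (concentration scales inversely with clearance).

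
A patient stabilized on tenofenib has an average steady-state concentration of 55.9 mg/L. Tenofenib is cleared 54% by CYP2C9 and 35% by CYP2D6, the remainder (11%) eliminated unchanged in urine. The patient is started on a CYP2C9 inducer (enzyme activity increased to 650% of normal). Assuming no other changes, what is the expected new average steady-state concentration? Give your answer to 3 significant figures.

The CYP2C9 pathway (54% of clearance) rises to 6.5× activity: 0.54 × 6.5 = 3.51.
CYP2D6 (35%) and the residual 11% are unaffected.
CL_new/CL_old = 3.51 + 0.35 + 0.11 = 3.97.
With dosing unchanged, average steady-state concentration scales as 1/CL: 55.9 / 3.97 = 14.1 mg/L.

14.1 mg/L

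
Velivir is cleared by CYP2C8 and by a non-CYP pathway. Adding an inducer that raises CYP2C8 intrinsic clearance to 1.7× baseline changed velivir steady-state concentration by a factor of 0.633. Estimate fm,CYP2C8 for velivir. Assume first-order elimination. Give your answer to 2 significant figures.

CL'/CL = 1 / 0.633 = 1.58
1.7·fm + (1 − fm) = 1.58
fm = (1.58 − 1) / (1.7 − 1) = 0.83

0.83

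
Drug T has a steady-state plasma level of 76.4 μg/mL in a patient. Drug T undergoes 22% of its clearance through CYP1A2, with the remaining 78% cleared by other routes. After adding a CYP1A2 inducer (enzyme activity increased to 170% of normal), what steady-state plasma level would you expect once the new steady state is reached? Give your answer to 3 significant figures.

The CYP1A2 pathway (22% of clearance) increases to 1.7× activity: 0.22 × 1.7 = 0.374.
The remaining 78% of clearance is unaffected.
New clearance relative to baseline: 0.374 + 0.78 = 1.154.
With dosing unchanged, steady-state plasma level scales as 1/CL: 76.4 / 1.154 = 66.2 μg/mL.

66.2 μg/mL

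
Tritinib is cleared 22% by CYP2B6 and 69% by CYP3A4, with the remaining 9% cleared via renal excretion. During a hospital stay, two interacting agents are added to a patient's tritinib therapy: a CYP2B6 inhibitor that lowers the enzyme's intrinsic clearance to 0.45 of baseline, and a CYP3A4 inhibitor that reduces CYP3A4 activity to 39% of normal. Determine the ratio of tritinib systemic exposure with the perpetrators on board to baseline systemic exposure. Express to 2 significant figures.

2.2

The CYP2B6 pathway (22% of clearance) drops to 0.45× activity: 0.22 × 0.45 = 0.099.
The CYP3A4 pathway (69% of clearance) falls to 0.39× activity: 0.69 × 0.39 = 0.2691.
Non-CYP routes (9%) are unchanged.
New clearance relative to baseline: 0.099 + 0.2691 + 0.09 = 0.4581.
Net systemic exposure ratio = 1 / 0.4581 = 2.2.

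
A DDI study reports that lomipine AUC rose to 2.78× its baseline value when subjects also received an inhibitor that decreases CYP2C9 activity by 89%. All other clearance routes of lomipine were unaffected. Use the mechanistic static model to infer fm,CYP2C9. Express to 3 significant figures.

0.719

CL'/CL = 1 / 2.78 = 0.3597
0.11·fm + (1 − fm) = 0.3597
fm = (0.3597 − 1) / (0.11 − 1) = 0.719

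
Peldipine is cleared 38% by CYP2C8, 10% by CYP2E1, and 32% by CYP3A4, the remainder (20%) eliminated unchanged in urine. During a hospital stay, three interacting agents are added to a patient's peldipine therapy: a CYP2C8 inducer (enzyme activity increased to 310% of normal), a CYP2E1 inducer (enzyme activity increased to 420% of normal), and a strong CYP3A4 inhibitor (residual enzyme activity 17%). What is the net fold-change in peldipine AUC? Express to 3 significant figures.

0.540

The CYP2C8 pathway (38% of clearance) increases to 3.1× activity: 0.38 × 3.1 = 1.178.
The CYP2E1 pathway (10% of clearance) rises to 4.2× activity: 0.1 × 4.2 = 0.42.
The CYP3A4 pathway (32% of clearance) drops to 0.17× activity: 0.32 × 0.17 = 0.0544.
The remaining 20% of clearance is unaffected.
Relative clearance = 1.178 + 0.42 + 0.0544 + 0.2 = 1.8524.
Net AUC ratio = 1 / 1.8524 = 0.540.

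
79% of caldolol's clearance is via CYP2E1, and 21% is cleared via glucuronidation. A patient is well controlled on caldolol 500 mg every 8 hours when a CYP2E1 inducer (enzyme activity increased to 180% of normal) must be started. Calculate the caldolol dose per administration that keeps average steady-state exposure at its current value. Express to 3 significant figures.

CYP2E1: 0.79 × 1.8 = 1.422
Other: 0.21 (unchanged)
CL_new/CL_old = 1.422 + 0.21 = 1.632.
To maintain the same steady-state level, dose must scale with clearance: new dose = 500 × 1.632 = 816 mg.

816 mg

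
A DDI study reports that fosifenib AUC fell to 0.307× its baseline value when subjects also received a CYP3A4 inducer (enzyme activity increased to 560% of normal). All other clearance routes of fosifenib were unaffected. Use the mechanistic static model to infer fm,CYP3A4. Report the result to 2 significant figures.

Let fm be the CYP3A4 fraction. New clearance relative to baseline = fm × 5.6 + (1 − fm).
AUC ratio = 1 / (new CL fraction), so new CL fraction = 1 / 0.307 = 3.257.
fm × 5.6 + 1 − fm = 3.257  ⇒  fm × (5.6 − 1) = 2.257  ⇒  fm = 0.49.

0.49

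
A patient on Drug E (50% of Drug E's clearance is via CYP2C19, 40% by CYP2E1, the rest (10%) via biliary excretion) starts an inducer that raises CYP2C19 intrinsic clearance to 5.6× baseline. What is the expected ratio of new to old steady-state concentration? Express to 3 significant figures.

CYP2C19: 0.5 × 5.6 = 2.8
CYP2E1: 0.4 (unchanged)
Other: 0.1 (unchanged)
New clearance relative to baseline: 2.8 + 0.4 + 0.1 = 3.3.
Since steady-state concentration ∝ 1/CL, the ratio is 1 / 3.3 = 0.303.

0.303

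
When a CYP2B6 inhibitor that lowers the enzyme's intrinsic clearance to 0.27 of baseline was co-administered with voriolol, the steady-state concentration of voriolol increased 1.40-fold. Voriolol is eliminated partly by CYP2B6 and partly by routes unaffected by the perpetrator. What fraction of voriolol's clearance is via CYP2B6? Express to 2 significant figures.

0.39

CL'/CL = 1 / 1.40 = 0.7143
0.27·fm + (1 − fm) = 0.7143
fm = (0.7143 − 1) / (0.27 − 1) = 0.39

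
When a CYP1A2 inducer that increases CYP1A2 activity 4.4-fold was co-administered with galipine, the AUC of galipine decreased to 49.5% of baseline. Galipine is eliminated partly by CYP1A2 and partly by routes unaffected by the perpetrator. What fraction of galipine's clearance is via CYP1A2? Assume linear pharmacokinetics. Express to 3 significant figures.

0.300

Let x = fm,CYP1A2. Because AUC ∝ 1/CL, relative clearance rose to 1/0.495 = 2.02.
Only the CYP1A2 route changed, so 2.02 = x·4.4 + (1 − x), giving x = 0.300.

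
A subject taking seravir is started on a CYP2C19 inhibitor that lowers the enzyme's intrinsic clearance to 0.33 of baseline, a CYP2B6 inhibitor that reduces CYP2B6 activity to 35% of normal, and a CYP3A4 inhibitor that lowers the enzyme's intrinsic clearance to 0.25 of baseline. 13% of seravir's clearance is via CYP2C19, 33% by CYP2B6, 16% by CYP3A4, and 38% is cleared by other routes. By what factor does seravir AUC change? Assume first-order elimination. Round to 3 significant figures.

1.73

The CYP2C19 pathway (13% of clearance) is reduced to 0.33× activity: 0.13 × 0.33 = 0.0429.
The CYP2B6 pathway (33% of clearance) is reduced to 0.35× activity: 0.33 × 0.35 = 0.1155.
The CYP3A4 pathway (16% of clearance) drops to 0.25× activity: 0.16 × 0.25 = 0.04.
Non-CYP routes (38%) are unchanged.
CL_new/CL_old = 0.0429 + 0.1155 + 0.04 + 0.38 = 0.5784.
AUC ∝ 1/CL: fold-change = 1 / 0.5784 = 1.73.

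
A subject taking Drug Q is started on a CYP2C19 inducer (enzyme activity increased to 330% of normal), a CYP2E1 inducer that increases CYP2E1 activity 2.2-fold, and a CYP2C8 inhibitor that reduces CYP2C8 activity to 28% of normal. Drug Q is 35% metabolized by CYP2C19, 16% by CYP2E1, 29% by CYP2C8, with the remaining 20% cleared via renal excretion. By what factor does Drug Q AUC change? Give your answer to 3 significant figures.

0.559

The CYP2C19 pathway (35% of clearance) is boosted to 3.3× activity: 0.35 × 3.3 = 1.155.
The CYP2E1 pathway (16% of clearance) increases to 2.2× activity: 0.16 × 2.2 = 0.352.
The CYP2C8 pathway (29% of clearance) falls to 0.28× activity: 0.29 × 0.28 = 0.0812.
Non-CYP routes (20%) are unchanged.
Relative clearance = 1.155 + 0.352 + 0.0812 + 0.2 = 1.7882.
Net AUC ratio = 1 / 1.7882 = 0.559.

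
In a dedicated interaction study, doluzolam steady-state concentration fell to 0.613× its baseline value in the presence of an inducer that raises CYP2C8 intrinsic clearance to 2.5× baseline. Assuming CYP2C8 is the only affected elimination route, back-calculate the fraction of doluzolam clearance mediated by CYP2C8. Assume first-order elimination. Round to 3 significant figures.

Write x for the fraction cleared via CYP2C8. The observed steady-state concentration change means clearance rose to 1/0.613 = 1.631 of baseline.
Only the CYP2C8 route changed, so 1.631 = x·2.5 + (1 − x), giving x = 0.421.

0.421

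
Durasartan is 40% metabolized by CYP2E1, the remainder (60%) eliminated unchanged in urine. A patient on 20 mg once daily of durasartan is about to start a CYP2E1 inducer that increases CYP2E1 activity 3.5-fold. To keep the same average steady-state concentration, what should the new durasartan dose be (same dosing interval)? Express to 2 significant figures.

The CYP2E1 pathway (40% of clearance) is boosted to 3.5× activity: 0.4 × 3.5 = 1.4.
The remaining 60% of clearance is unaffected.
CL_new/CL_old = 1.4 + 0.6 = 2.
Exposure is unchanged when dose changes in proportion to clearance. New dose = 20 mg × 2 = 40 mg.

40 mg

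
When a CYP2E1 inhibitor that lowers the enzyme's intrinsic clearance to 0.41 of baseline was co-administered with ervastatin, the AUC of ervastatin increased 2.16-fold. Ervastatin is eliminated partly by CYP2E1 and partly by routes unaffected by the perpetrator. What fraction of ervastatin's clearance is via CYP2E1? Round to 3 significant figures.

0.910

Call the CYP2E1 fraction fm. After the interaction, CL_new/CL_old = fm × 0.41 + (1 − fm).
AUC ratio = 1 / (new CL fraction), so new CL fraction = 1 / 2.16 = 0.463.
fm × 0.41 + 1 − fm = 0.463  ⇒  fm × (0.41 − 1) = −0.537  ⇒  fm = 0.910.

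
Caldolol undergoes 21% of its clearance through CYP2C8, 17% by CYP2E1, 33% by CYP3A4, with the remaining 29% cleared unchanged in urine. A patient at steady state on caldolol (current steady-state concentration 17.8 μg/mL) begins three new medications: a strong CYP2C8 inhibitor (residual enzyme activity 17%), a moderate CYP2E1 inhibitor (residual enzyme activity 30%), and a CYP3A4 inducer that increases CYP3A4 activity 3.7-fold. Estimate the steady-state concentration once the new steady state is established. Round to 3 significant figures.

11.1 μg/mL

CYP2C8: 0.21 × 0.17 = 0.0357
CYP2E1: 0.17 × 0.3 = 0.051
CYP3A4: 0.33 × 3.7 = 1.221
Other: 0.29 (unchanged)
Relative clearance = 0.0357 + 0.051 + 1.221 + 0.29 = 1.5977.
Steady-state concentration ∝ 1/CL: new value = 17.8 / 1.5977 = 11.1 μg/mL.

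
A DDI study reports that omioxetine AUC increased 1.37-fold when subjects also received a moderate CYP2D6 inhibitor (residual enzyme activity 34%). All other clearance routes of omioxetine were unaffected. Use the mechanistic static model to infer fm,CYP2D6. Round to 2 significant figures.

0.41

Call the CYP2D6 fraction fm. After the interaction, CL_new/CL_old = fm × 0.34 + (1 − fm).
AUC ratio = 1 / (new CL fraction), so new CL fraction = 1 / 1.37 = 0.7299.
fm × 0.34 + 1 − fm = 0.7299  ⇒  fm × (0.34 − 1) = −0.2701  ⇒  fm = 0.41.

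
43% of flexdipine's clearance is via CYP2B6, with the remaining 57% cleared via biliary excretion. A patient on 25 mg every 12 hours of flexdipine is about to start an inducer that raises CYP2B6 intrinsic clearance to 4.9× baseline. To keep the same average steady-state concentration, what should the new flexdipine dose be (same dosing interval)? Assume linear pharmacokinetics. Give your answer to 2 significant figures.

The CYP2B6 pathway (43% of clearance) increases to 4.9× activity: 0.43 × 4.9 = 2.107.
The remaining 57% of clearance is unaffected.
CL_new/CL_old = 2.107 + 0.57 = 2.677.
To maintain the same steady-state level, dose must scale with clearance: new dose = 25 × 2.677 = 67 mg.

67 mg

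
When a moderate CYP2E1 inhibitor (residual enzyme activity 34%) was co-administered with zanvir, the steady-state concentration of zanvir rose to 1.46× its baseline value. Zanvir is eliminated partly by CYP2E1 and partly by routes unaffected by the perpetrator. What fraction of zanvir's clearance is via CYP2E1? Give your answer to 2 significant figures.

CL'/CL = 1 / 1.46 = 0.6849
0.34·fm + (1 − fm) = 0.6849
fm = (0.6849 − 1) / (0.34 − 1) = 0.48

0.48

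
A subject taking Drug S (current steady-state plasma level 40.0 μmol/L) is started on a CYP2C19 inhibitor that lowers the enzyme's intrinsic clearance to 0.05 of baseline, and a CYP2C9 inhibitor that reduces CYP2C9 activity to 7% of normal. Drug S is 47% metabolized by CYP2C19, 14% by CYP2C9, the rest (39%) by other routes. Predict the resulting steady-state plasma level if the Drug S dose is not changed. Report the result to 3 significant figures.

The CYP2C19 pathway (47% of clearance) is reduced to 0.05× activity: 0.47 × 0.05 = 0.0235.
The CYP2C9 pathway (14% of clearance) is reduced to 0.07× activity: 0.14 × 0.07 = 0.0098.
The remaining 39% of clearance is unaffected.
Relative clearance = 0.0235 + 0.0098 + 0.39 = 0.4233.
Dividing the baseline by the relative clearance: 40.0 / 0.4233 = 94.5 μmol/L.

94.5 μmol/L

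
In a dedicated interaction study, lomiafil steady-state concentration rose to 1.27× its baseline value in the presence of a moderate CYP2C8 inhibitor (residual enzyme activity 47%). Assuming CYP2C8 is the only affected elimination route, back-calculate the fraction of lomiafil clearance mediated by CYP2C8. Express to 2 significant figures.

CL'/CL = 1 / 1.27 = 0.7874
0.47·fm + (1 − fm) = 0.7874
fm = (0.7874 − 1) / (0.47 − 1) = 0.40

0.40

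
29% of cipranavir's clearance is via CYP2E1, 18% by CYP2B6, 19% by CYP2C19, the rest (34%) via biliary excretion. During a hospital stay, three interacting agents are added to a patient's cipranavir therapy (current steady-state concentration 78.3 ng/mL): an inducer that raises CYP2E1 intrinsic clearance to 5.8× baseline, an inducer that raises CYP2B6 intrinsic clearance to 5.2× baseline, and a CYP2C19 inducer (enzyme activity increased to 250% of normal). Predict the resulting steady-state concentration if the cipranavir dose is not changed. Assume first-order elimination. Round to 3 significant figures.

22.8 ng/mL

The CYP2E1 pathway (29% of clearance) is boosted to 5.8× activity: 0.29 × 5.8 = 1.682.
The CYP2B6 pathway (18% of clearance) rises to 5.2× activity: 0.18 × 5.2 = 0.936.
The CYP2C19 pathway (19% of clearance) increases to 2.5× activity: 0.19 × 2.5 = 0.475.
Non-CYP routes (34%) are unchanged.
Relative clearance = 1.682 + 0.936 + 0.475 + 0.34 = 3.433.
New steady-state concentration = 78.3 / 3.433 = 22.8 ng/mL (concentration scales inversely with clearance).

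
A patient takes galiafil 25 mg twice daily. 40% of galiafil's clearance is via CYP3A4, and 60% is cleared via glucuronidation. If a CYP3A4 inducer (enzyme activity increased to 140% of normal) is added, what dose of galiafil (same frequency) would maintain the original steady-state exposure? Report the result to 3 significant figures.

CYP3A4: 0.4 × 1.4 = 0.56
Other: 0.6 (unchanged)
New clearance relative to baseline: 0.56 + 0.6 = 1.16.
Exposure is unchanged when dose changes in proportion to clearance. New dose = 25 mg × 1.16 = 29.0 mg.

29.0 mg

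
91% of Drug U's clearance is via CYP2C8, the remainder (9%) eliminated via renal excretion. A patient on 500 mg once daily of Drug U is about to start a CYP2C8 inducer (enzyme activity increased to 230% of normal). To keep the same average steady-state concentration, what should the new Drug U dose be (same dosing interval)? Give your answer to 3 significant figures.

1.09 × 10³ mg

The CYP2C8 pathway (91% of clearance) increases to 2.3× activity: 0.91 × 2.3 = 2.093.
Non-CYP routes (9%) are unchanged.
New clearance relative to baseline: 2.093 + 0.09 = 2.183.
Exposure is unchanged when dose changes in proportion to clearance. New dose = 500 mg × 2.183 = 1.09 × 10³ mg.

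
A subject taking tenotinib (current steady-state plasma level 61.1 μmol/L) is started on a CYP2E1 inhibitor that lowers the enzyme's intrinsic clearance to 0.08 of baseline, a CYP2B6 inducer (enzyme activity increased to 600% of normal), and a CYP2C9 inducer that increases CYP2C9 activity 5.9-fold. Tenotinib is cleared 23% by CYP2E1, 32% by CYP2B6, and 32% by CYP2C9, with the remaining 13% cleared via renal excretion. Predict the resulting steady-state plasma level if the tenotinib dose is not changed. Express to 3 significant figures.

15.4 μmol/L

The CYP2E1 pathway (23% of clearance) drops to 0.08× activity: 0.23 × 0.08 = 0.0184.
The CYP2B6 pathway (32% of clearance) rises to 6× activity: 0.32 × 6 = 1.92.
The CYP2C9 pathway (32% of clearance) increases to 5.9× activity: 0.32 × 5.9 = 1.888.
The remaining 13% of clearance is unaffected.
Relative clearance = 0.0184 + 1.92 + 1.888 + 0.13 = 3.9564.
Dividing the baseline by the relative clearance: 61.1 / 3.9564 = 15.4 μmol/L.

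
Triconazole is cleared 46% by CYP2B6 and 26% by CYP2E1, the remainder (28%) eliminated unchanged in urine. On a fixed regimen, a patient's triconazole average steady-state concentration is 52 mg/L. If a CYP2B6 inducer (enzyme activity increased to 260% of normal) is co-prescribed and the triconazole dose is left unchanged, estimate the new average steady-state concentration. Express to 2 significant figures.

30 mg/L

The CYP2B6 pathway (46% of clearance) is boosted to 2.6× activity: 0.46 × 2.6 = 1.196.
CYP2E1 (26%) and the residual 28% are unaffected.
CL_new/CL_old = 1.196 + 0.26 + 0.28 = 1.736.
With dosing unchanged, average steady-state concentration scales as 1/CL: 52 / 1.736 = 30 mg/L.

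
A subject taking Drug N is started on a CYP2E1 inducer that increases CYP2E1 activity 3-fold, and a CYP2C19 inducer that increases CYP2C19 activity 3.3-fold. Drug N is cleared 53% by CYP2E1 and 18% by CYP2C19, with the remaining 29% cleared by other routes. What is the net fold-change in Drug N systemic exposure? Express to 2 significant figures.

The CYP2E1 pathway (53% of clearance) rises to 3× activity: 0.53 × 3 = 1.59.
The CYP2C19 pathway (18% of clearance) is boosted to 3.3× activity: 0.18 × 3.3 = 0.594.
Non-CYP routes (29%) are unchanged.
Relative clearance = 1.59 + 0.594 + 0.29 = 2.474.
Systemic exposure ∝ 1/CL: fold-change = 1 / 2.474 = 0.40.

0.40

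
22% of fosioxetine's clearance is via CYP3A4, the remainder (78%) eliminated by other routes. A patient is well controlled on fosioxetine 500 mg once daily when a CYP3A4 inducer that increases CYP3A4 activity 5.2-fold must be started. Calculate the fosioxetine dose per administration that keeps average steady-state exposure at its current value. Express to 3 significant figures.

The CYP3A4 pathway (22% of clearance) rises to 5.2× activity: 0.22 × 5.2 = 1.144.
Non-CYP routes (78%) are unchanged.
Relative clearance = 1.144 + 0.78 = 1.924.
To maintain the same steady-state level, dose must scale with clearance: new dose = 500 × 1.924 = 962 mg.

962 mg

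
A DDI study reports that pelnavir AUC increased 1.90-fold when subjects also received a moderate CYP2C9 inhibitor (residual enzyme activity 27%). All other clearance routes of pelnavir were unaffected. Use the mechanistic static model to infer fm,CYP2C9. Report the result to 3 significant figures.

CL'/CL = 1 / 1.90 = 0.5263
0.27·fm + (1 − fm) = 0.5263
fm = (0.5263 − 1) / (0.27 − 1) = 0.649

0.649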